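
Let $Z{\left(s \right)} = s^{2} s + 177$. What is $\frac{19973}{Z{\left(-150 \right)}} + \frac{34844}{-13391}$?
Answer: $- \frac{117859791055}{45192254793} \approx -2.608$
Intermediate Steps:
$Z{\left(s \right)} = 177 + s^{3}$ ($Z{\left(s \right)} = s^{3} + 177 = 177 + s^{3}$)
$\frac{19973}{Z{\left(-150 \right)}} + \frac{34844}{-13391} = \frac{19973}{177 + \left(-150\right)^{3}} + \frac{34844}{-13391} = \frac{19973}{177 - 3375000} + 34844 \left(- \frac{1}{13391}\right) = \frac{19973}{-3374823} - \frac{34844}{13391} = 19973 \left(- \frac{1}{3374823}\right) - \frac{34844}{13391} = - \frac{19973}{3374823} - \frac{34844}{13391} = - \frac{117859791055}{45192254793}$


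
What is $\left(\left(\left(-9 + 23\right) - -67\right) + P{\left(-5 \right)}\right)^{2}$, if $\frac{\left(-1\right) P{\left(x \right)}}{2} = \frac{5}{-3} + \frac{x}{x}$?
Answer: $\frac{61009}{9} \approx 6778.8$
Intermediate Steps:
$P{\left(x \right)} = \frac{4}{3}$ ($P{\left(x \right)} = - 2 \left(\frac{5}{-3} + \frac{x}{x}\right) = - 2 \left(5 \left(- \frac{1}{3}\right) + 1\right) = - 2 \left(- \frac{5}{3} + 1\right) = \left(-2\right) \left(- \frac{2}{3}\right) = \frac{4}{3}$)
$\left(\left(\left(-9 + 23\right) - -67\right) + P{\left(-5 \right)}\right)^{2} = \left(\left(\left(-9 + 23\right) - -67\right) + \frac{4}{3}\right)^{2} = \left(\left(14 + 67\right) + \frac{4}{3}\right)^{2} = \left(81 + \frac{4}{3}\right)^{2} = \left(\frac{247}{3}\right)^{2} = \frac{61009}{9}$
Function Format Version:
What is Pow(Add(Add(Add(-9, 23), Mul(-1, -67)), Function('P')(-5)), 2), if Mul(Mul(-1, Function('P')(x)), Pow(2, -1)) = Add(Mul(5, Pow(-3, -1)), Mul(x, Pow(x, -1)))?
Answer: Rational(61009, 9) ≈ 6778.8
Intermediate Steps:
Function('P')(x) = Rational(4, 3) (Function('P')(x) = Mul(-2, Add(Mul(5, Pow(-3, -1)), Mul(x, Pow(x, -1)))) = Mul(-2, Add(Mul(5, Rational(-1, 3)), 1)) = Mul(-2, Add(Rational(-5, 3), 1)) = Mul(-2, Rational(-2, 3)) = Rational(4, 3))
Pow(Add(Add(Add(-9, 23), Mul(-1, -67)), Function('P')(-5)), 2) = Pow(Add(Add(Add(-9, 23), Mul(-1, -67)), Rational(4, 3)), 2) = Pow(Add(Add(14, 67), Rational(4, 3)), 2) = Pow(Add(81, Rational(4, 3)), 2) = Pow(Rational(247, 3), 2) = Rational(61009, 9)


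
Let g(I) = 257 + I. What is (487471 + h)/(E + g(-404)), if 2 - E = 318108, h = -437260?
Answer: -50211/318253 ≈ -0.15777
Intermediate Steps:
E = -318106 (E = 2 - 1*318108 = 2 - 318108 = -318106)
(487471 + h)/(E + g(-404)) = (487471 - 437260)/(-318106 + (257 - 404)) = 50211/(-318106 - 147) = 50211/(-318253) = 50211*(-1/318253) = -50211/318253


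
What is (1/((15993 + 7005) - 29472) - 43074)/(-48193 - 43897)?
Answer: 278861077/596190660 ≈ 0.46774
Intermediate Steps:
(1/((15993 + 7005) - 29472) - 43074)/(-48193 - 43897) = (1/(22998 - 29472) - 43074)/(-92090) = (1/(-6474) - 43074)*(-1/92090) = (-1/6474 - 43074)*(-1/92090) = -278861077/6474*(-1/92090) = 278861077/596190660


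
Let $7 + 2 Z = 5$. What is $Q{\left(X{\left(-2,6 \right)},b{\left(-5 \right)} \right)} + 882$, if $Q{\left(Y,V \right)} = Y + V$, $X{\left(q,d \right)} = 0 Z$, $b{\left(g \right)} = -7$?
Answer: $875$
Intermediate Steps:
$Z = -1$ ($Z = - \frac{7}{2} + \frac{1}{2} \cdot 5 = - \frac{7}{2} + \frac{5}{2} = -1$)
$X{\left(q,d \right)} = 0$ ($X{\left(q,d \right)} = 0 \left(-1\right) = 0$)
$Q{\left(Y,V \right)} = V + Y$
$Q{\left(X{\left(-2,6 \right)},b{\left(-5 \right)} \right)} + 882 = \left(-7 + 0\right) + 882 = -7 + 882 = 875$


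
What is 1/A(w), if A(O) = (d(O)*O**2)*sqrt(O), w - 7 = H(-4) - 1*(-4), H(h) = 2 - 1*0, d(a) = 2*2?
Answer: sqrt(13)/8788 ≈ 0.00041028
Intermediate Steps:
d(a) = 4
H(h) = 2 (H(h) = 2 + 0 = 2)
w = 13 (w = 7 + (2 - 1*(-4)) = 7 + (2 + 4) = 7 + 6 = 13)
A(O) = 4*O**(5/2) (A(O) = (4*O**2)*sqrt(O) = 4*O**(5/2))
1/A(w) = 1/(4*13**(5/2)) = 1/(4*(169*sqrt(13))) = 1/(676*sqrt(13)) = sqrt(13)/8788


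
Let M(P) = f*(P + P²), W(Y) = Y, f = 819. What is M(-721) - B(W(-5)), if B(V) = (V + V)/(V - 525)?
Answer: 22533441839/53 ≈ 4.2516e+8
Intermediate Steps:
M(P) = 819*P + 819*P² (M(P) = 819*(P + P²) = 819*P + 819*P²)
B(V) = 2*V/(-525 + V) (B(V) = (2*V)/(-525 + V) = 2*V/(-525 + V))
M(-721) - B(W(-5)) = 819*(-721)*(1 - 721) - 2*(-5)/(-525 - 5) = 819*(-721)*(-720) - 2*(-5)/(-530) = 425159280 - 2*(-5)*(-1)/530 = 425159280 - 1*1/53 = 425159280 - 1/53 = 22533441839/53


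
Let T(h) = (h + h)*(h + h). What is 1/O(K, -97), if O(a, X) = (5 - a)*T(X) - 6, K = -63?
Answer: 1/2559242 ≈ 3.9074e-7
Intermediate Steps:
T(h) = 4*h² (T(h) = (2*h)*(2*h) = 4*h²)
O(a, X) = -6 + 4*X²*(5 - a) (O(a, X) = (5 - a)*(4*X²) - 6 = 4*X²*(5 - a) - 6 = -6 + 4*X²*(5 - a))
1/O(K, -97) = 1/(-6 + 20*(-97)² - 4*(-63)*(-97)²) = 1/(-6 + 20*9409 - 4*(-63)*9409) = 1/(-6 + 188180 + 2371068) = 1/2559242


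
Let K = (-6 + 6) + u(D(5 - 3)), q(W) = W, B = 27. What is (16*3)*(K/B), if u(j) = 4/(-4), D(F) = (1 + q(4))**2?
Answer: -16/9 ≈ -1.7778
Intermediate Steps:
D(F) = 25 (D(F) = (1 + 4)**2 = 5**2 = 25)
u(j) = -1 (u(j) = 4*(-1/4) = -1)
K = -1 (K = (-6 + 6) - 1 = 0 - 1 = -1)
(16*3)*(K/B) = (16*3)*(-1/27) = 48*(-1*1/27) = 48*(-1/27) = -16/9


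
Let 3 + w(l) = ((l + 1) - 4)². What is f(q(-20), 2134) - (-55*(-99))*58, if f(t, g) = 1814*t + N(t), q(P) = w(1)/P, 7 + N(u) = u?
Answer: -1263631/4 ≈ -3.1591e+5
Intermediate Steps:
N(u) = -7 + u
w(l) = -3 + (-3 + l)² (w(l) = -3 + ((l + 1) - 4)² = -3 + ((1 + l) - 4)² = -3 + (-3 + l)²)
q(P) = 1/P (q(P) = (-3 + (-3 + 1)²)/P = (-3 + (-2)²)/P = (-3 + 4)/P = 1/P)
f(t, g) = -7 + 1815*t (f(t, g) = 1814*t + (-7 + t) = -7 + 1815*t)
f(q(-20), 2134) - (-55*(-99))*58 = (-7 + 1815/(-20)) - (-55*(-99))*58 = (-7 + 1815*(-1/20)) - 5445*58 = (-7 - 363/4) - 1*315810 = -391/4 - 315810 = -1263631/4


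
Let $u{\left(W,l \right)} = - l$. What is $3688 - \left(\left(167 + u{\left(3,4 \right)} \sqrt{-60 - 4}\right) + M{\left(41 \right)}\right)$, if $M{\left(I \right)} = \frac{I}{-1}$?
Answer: $3562 + 32 i \approx 3562.0 + 32.0 i$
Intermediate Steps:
$M{\left(I \right)} = - I$ ($M{\left(I \right)} = I \left(-1\right) = - I$)
$3688 - \left(\left(167 + u{\left(3,4 \right)} \sqrt{-60 - 4}\right) + M{\left(41 \right)}\right) = 3688 - \left(\left(167 + \left(-1\right) 4 \sqrt{-60 - 4}\right) - 41\right) = 3688 - \left(\left(167 - 4 \sqrt{-64}\right) - 41\right) = 3688 - \left(\left(167 - 4 \cdot 8 i\right) - 41\right) = 3688 - \left(\left(167 - 32 i\right) - 41\right) = 3688 - \left(126 - 32 i\right) = 3562 + 32 i$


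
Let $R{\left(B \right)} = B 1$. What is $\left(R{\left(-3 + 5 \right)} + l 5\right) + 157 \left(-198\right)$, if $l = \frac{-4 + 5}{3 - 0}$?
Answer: $- \frac{93247}{3} \approx -31082.0$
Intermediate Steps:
$l = \frac{1}{3}$ ($l = 1 \frac{1}{3 + \left(-4 + 4\right)} = 1 \frac{1}{3 + 0} = 1 \cdot \frac{1}{3} = \frac{1}{3} \approx 0.33333$)
$R{\left(B \right)} = B$
$\left(R{\left(-3 + 5 \right)} + l 5\right) + 157 \left(-198\right) = \left(\left(-3 + 5\right) + \frac{1}{3} \cdot 5\right) + 157 \left(-198\right) = \left(2 + \frac{5}{3}\right) - 31086 = \frac{11}{3} - 31086 = - \frac{93247}{3}$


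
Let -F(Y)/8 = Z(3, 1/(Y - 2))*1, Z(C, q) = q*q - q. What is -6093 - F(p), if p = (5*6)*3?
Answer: -5898111/968 ≈ -6093.1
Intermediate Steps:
p = 90 (p = 30*3 = 90)
Z(C, q) = q**2 - q
F(Y) = -8*(-1 + 1/(-2 + Y))/(-2 + Y) (F(Y) = -8*(-1 + 1/(Y - 2))/(Y - 2) = -8*(-1 + 1/(-2 + Y))/(-2 + Y))
-6093 - F(p) = -6093 - 8*(-3 + 90)/(-2 + 90)**2 = -6093 - 8*87/88**2 = -6093 - 8*87/7744 = -6093 - 1*87/968 = -6093 - 87/968 = -5898111/968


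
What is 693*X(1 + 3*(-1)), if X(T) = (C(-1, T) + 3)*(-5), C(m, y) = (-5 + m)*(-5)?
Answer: -114345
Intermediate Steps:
C(m, y) = 25 - 5*m
X(T) = -165 (X(T) = ((25 - 5*(-1)) + 3)*(-5) = ((25 + 5) + 3)*(-5) = (30 + 3)*(-5) = 33*(-5) = -165)
693*X(1 + 3*(-1)) = 693*(-165) = -114345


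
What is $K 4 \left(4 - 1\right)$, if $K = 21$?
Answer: $252$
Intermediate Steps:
$K 4 \left(4 - 1\right) = 21 \cdot 4 \left(4 - 1\right) = 84 \cdot 3 = 252$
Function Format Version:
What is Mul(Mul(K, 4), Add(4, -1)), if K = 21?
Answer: 252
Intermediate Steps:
Mul(Mul(K, 4), Add(4, -1)) = Mul(Mul(21, 4), Add(4, -1)) = Mul(84, 3) = 252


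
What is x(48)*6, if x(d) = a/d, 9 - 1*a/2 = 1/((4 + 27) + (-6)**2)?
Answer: 301/134 ≈ 2.2463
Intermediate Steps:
a = 1204/67 (a = 18 - 2/((4 + 27) + (-6)**2) = 18 - 2/(31 + 36) = 18 - 2/67 = 1204/67 ≈ 17.970)
x(d) = 1204/(67*d)
x(48)*6 = ((1204/67)/48)*6 = ((1204/67)*(1/48))*6 = (301/804)*6 = 301/134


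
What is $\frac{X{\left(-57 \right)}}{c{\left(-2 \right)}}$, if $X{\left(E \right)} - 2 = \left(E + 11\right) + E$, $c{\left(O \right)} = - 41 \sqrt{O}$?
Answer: $- \frac{101 i \sqrt{2}}{82} \approx - 1.7419 i$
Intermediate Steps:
$X{\left(E \right)} = 13 + 2 E$ ($X{\left(E \right)} = 2 + \left(\left(E + 11\right) + E\right) = 2 + \left(\left(11 + E\right) + E\right) = 2 + \left(11 + 2 E\right) = 13 + 2 E$)
$\frac{X{\left(-57 \right)}}{c{\left(-2 \right)}} = \frac{13 + 2 \left(-57\right)}{\left(-41\right) \sqrt{-2}} = \frac{13 - 114}{\left(-41\right) i \sqrt{2}} = - \frac{101}{\left(-41\right) i \sqrt{2}} = - 101 \frac{i \sqrt{2}}{82} = - \frac{101 i \sqrt{2}}{82}$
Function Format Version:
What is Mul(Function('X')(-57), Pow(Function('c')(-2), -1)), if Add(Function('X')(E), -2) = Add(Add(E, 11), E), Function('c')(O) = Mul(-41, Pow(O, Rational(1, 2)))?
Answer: Mul(Rational(-101, 82), I, Pow(2, Rational(1, 2))) ≈ Mul(-1.7419, I)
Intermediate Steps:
Function('X')(E) = Add(13, Mul(2, E)) (Function('X')(E) = Add(2, Add(Add(E, 11), E)) = Add(2, Add(Add(11, E), E)) = Add(2, Add(11, Mul(2, E))) = Add(13, Mul(2, E)))
Mul(Function('X')(-57), Pow(Function('c')(-2), -1)) = Mul(Add(13, Mul(2, -57)), Pow(Mul(-41, Pow(-2, Rational(1, 2))), -1)) = Mul(Add(13, -114), Pow(Mul(-41, Mul(I, Pow(2, Rational(1, 2)))), -1)) = Mul(-101, Pow(Mul(-41, I, Pow(2, Rational(1, 2))), -1)) = Mul(-101, Mul(Rational(1, 82), I, Pow(2, Rational(1, 2)))) = Mul(Rational(-101, 82), I, Pow(2, Rational(1, 2)))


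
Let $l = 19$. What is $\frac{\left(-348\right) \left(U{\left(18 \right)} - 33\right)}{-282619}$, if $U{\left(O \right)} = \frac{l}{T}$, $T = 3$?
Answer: $- \frac{9280}{282619} \approx -0.032836$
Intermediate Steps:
$U{\left(O \right)} = \frac{19}{3}$
$\frac{\left(-348\right) \left(U{\left(18 \right)} - 33\right)}{-282619} = \frac{\left(-348\right) \left(\frac{19}{3} - 33\right)}{-282619} = \left(-348\right) \left(- \frac{80}{3}\right) \left(- \frac{1}{282619}\right) = 9280 \left(- \frac{1}{282619}\right) = - \frac{9280}{282619}$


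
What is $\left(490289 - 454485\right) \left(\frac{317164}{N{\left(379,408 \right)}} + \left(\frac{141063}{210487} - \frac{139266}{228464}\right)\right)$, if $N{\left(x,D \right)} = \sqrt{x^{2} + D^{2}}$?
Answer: $\frac{13042209805095}{6011087746} + \frac{11355739856 \sqrt{310105}}{310105} \approx 2.0394 \cdot 10^{7}$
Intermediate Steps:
$N{\left(x,D \right)} = \sqrt{D^{2} + x^{2}}$
$\left(490289 - 454485\right) \left(\frac{317164}{N{\left(379,408 \right)}} + \left(\frac{141063}{210487} - \frac{139266}{228464}\right)\right) = \left(490289 - 454485\right) \left(\frac{317164}{\sqrt{408^{2} + 379^{2}}} + \left(\frac{141063}{210487} - \frac{139266}{228464}\right)\right) = 35804 \left(\frac{317164}{\sqrt{166464 + 143641}} + \left(141063 \cdot \frac{1}{210487} - \frac{69633}{114232}\right)\right) = 35804 \left(\frac{317164}{\sqrt{310105}} + \left(\frac{141063}{210487} - \frac{69633}{114232}\right)\right) = 35804 \left(317164 \frac{\sqrt{310105}}{310105} + \frac{1457067345}{24044350984}\right) = 35804 \left(\frac{317164 \sqrt{310105}}{310105} + \frac{1457067345}{24044350984}\right) = 35804 \left(\frac{1457067345}{24044350984} + \frac{317164 \sqrt{310105}}{310105}\right) = \frac{13042209805095}{6011087746} + \frac{11355739856 \sqrt{310105}}{310105}$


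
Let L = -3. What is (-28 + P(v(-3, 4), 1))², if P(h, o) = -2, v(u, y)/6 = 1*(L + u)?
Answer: 900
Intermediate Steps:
v(u, y) = -18 + 6*u (v(u, y) = 6*(1*(-3 + u)) = 6*(-3 + u) = -18 + 6*u)
(-28 + P(v(-3, 4), 1))² = (-28 - 2)² = (-30)² = 900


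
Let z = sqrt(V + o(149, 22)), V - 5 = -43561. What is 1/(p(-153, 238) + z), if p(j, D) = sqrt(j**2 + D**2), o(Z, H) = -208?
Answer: 1/(17*sqrt(277) + 2*I*sqrt(10941)) ≈ 0.0022851 - 0.0016896*I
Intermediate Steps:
V = -43556 (V = 5 - 43561 = -43556)
p(j, D) = sqrt(D**2 + j**2)
z = 2*I*sqrt(10941) (z = sqrt(-43556 - 208) = sqrt(-43764) = 2*I*sqrt(10941) ≈ 209.2*I)
1/(p(-153, 238) + z) = 1/(sqrt(238**2 + (-153)**2) + 2*I*sqrt(10941)) = 1/(sqrt(56644 + 23409) + 2*I*sqrt(10941)) = 1/(sqrt(80053) + 2*I*sqrt(10941)) = 1/(17*sqrt(277) + 2*I*sqrt(10941))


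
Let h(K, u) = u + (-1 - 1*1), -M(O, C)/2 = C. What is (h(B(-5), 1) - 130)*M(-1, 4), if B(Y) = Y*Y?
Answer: 1048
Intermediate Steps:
M(O, C) = -2*C
B(Y) = Y²
h(K, u) = -2 + u (h(K, u) = u + (-1 - 1) = u - 2 = -2 + u)
(h(B(-5), 1) - 130)*M(-1, 4) = ((-2 + 1) - 130)*(-2*4) = (-1 - 130)*(-8) = -131*(-8) = 1048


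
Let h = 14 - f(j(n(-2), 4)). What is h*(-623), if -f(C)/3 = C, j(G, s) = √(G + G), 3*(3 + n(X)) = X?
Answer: -8722 - 623*I*√66 ≈ -8722.0 - 5061.3*I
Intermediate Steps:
n(X) = -3 + X/3
j(G, s) = √2*√G (j(G, s) = √(2*G) = √2*√G)
f(C) = -3*C
h = 14 + I*√66 (h = 14 - (-3)*√2*√(-3 + (⅓)*(-2)) = 14 - (-3)*√2*√(-3 - ⅔) = 14 - (-3)*√2*√(-11/3) = 14 - (-3)*√2*(I*√33/3) = 14 - (-3)*I*√66/3 = 14 - (-1)*I*√66 = 14 + I*√66 ≈ 14.0 + 8.124*I)
h*(-623) = (14 + I*√66)*(-623) = -8722 - 623*I*√66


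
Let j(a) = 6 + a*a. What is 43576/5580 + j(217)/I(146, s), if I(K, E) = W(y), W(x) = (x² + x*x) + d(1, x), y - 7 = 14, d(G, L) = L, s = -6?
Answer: 25178269/419895 ≈ 59.963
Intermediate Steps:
j(a) = 6 + a²
y = 21 (y = 7 + 14 = 21)
W(x) = x + 2*x² (W(x) = (x² + x*x) + x = (x² + x²) + x = 2*x² + x = x + 2*x²)
I(K, E) = 903 (I(K, E) = 21*(1 + 2*21) = 21*(1 + 42) = 21*43 = 903)
43576/5580 + j(217)/I(146, s) = 43576/5580 + (6 + 217²)/903 = 43576*(1/5580) + (6 + 47089)*(1/903) = 10894/1395 + 47095*(1/903) = 10894/1395 + 47095/903 = 25178269/419895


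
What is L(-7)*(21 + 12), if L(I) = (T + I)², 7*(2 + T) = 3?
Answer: 118800/49 ≈ 2424.5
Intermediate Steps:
T = -11/7 (T = -2 + (⅐)*3 = -2 + 3/7 = -11/7 ≈ -1.5714)
L(I) = (-11/7 + I)²
L(-7)*(21 + 12) = ((-11 + 7*(-7))²/49)*(21 + 12) = ((-11 - 49)²/49)*33 = ((1/49)*(-60)²)*33 = ((1/49)*3600)*33 = (3600/49)*33 = 118800/49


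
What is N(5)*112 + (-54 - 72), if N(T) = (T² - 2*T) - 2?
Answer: 1330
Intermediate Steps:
N(T) = -2 + T² - 2*T
N(5)*112 + (-54 - 72) = (-2 + 5² - 2*5)*112 + (-54 - 72) = (-2 + 25 - 10)*112 - 126 = 13*112 - 126 = 1456 - 126 = 1330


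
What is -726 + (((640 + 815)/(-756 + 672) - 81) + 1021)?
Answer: 5507/28 ≈ 196.68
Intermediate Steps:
-726 + (((640 + 815)/(-756 + 672) - 81) + 1021) = -726 + ((1455/(-84) - 81) + 1021) = -726 + ((1455*(-1/84) - 81) + 1021) = -726 + ((-485/28 - 81) + 1021) = -726 + (-2753/28 + 1021) = -726 + 25835/28 = 5507/28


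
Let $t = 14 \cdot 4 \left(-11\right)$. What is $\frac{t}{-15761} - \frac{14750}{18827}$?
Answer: $- \frac{220877318}{296732347} \approx -0.74437$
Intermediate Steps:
$t = -616$ ($t = 56 \left(-11\right) = -616$)
$\frac{t}{-15761} - \frac{14750}{18827} = - \frac{616}{-15761} - \frac{14750}{18827} = \left(-616\right) \left(- \frac{1}{15761}\right) - \frac{14750}{18827} = \frac{616}{15761} - \frac{14750}{18827} = - \frac{220877318}{296732347}$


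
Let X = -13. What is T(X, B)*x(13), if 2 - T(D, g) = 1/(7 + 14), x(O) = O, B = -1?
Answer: 533/21 ≈ 25.381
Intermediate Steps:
T(D, g) = 41/21 (T(D, g) = 2 - 1/(7 + 14) = 2 - 1/21 = 41/21)
T(X, B)*x(13) = (41/21)*13 = 533/21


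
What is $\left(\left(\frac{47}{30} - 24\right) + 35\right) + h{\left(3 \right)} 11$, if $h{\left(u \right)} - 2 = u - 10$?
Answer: $- \frac{1273}{30} \approx -42.433$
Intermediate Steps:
$h{\left(u \right)} = -8 + u$ ($h{\left(u \right)} = 2 + \left(u - 10\right) = 2 + \left(-10 + u\right) = -8 + u$)
$\left(\left(\frac{47}{30} - 24\right) + 35\right) + h{\left(3 \right)} 11 = \left(\left(\frac{47}{30} - 24\right) + 35\right) + \left(-8 + 3\right) 11 = \left(\left(47 \cdot \frac{1}{30} - 24\right) + 35\right) - 55 = \left(\left(\frac{47}{30} - 24\right) + 35\right) - 55 = \left(- \frac{673}{30} + 35\right) - 55 = \frac{377}{30} - 55 = - \frac{1273}{30}$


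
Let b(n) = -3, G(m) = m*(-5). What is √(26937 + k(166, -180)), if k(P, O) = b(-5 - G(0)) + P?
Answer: 10*√271 ≈ 164.62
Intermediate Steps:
G(m) = -5*m
k(P, O) = -3 + P
√(26937 + k(166, -180)) = √(26937 + (-3 + 166)) = √(26937 + 163) = √27100 = 10*√271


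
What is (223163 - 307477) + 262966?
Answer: 178652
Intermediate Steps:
(223163 - 307477) + 262966 = -84314 + 262966 = 178652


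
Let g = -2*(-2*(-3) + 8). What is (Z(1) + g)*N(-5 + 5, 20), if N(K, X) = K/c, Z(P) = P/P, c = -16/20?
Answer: 0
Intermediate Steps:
c = -⅘ (c = -16*1/20 = -⅘ ≈ -0.80000)
g = -28 (g = -2*(6 + 8) = -2*14 = -28)
Z(P) = 1
N(K, X) = -5*K/4 (N(K, X) = K/(-⅘) = K*(-5/4) = -5*K/4)
(Z(1) + g)*N(-5 + 5, 20) = (1 - 28)*(-5*(-5 + 5)/4) = -(-135)*0/4 = -27*0 = 0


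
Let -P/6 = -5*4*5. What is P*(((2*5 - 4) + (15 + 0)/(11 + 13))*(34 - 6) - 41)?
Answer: 86700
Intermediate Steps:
P = 600 (P = -6*(-5*4)*5 = -(-120)*5 = -6*(-100) = 600)
P*(((2*5 - 4) + (15 + 0)/(11 + 13))*(34 - 6) - 41) = 600*(((2*5 - 4) + (15 + 0)/(11 + 13))*(34 - 6) - 41) = 600*(((10 - 4) + 15/24)*28 - 41) = 600*((6 + 15*(1/24))*28 - 41) = 600*((6 + 5/8)*28 - 41) = 600*((53/8)*28 - 41) = 600*(371/2 - 41) = 600*(289/2) = 86700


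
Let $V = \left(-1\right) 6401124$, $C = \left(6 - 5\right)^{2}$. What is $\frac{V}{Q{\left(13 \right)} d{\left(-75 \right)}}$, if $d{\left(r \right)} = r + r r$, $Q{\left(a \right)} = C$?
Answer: $- \frac{1066854}{925} \approx -1153.4$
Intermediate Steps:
$C = 1$ ($C = 1^{2} = 1$)
$Q{\left(a \right)} = 1$
$d{\left(r \right)} = r + r^{2}$
$V = -6401124$
$\frac{V}{Q{\left(13 \right)} d{\left(-75 \right)}} = - \frac{6401124}{1 \left(- 75 \left(1 - 75\right)\right)} = - \frac{6401124}{1 \left(\left(-75\right) \left(-74\right)\right)} = - \frac{6401124}{1 \cdot 5550} = - \frac{6401124}{5550} = \left(-6401124\right) \frac{1}{5550} = - \frac{1066854}{925}$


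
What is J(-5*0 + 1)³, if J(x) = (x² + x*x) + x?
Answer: 27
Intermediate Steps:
J(x) = x + 2*x² (J(x) = (x² + x²) + x = 2*x² + x = x + 2*x²)
J(-5*0 + 1)³ = ((-5*0 + 1)*(1 + 2*(-5*0 + 1)))³ = ((0 + 1)*(1 + 2*(0 + 1)))³ = (1*(1 + 2*1))³ = (1*(1 + 2))³ = (1*3)³ = 3³ = 27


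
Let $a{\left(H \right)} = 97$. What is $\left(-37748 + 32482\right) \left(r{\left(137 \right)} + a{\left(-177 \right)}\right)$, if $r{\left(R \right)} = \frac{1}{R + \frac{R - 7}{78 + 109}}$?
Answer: $- \frac{13153625440}{25749} \approx -5.1084 \cdot 10^{5}$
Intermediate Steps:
$r{\left(R \right)} = \frac{1}{- \frac{7}{187} + \frac{188 R}{187}}$ ($r{\left(R \right)} = \frac{1}{R + \frac{-7 + R}{187}} = \frac{1}{R + \left(-7 + R\right) \frac{1}{187}} = \frac{1}{R + \left(- \frac{7}{187} + \frac{R}{187}\right)} = \frac{1}{- \frac{7}{187} + \frac{188 R}{187}}$)
$\left(-37748 + 32482\right) \left(r{\left(137 \right)} + a{\left(-177 \right)}\right) = \left(-37748 + 32482\right) \left(\frac{187}{-7 + 188 \cdot 137} + 97\right) = - 5266 \left(\frac{187}{-7 + 25756} + 97\right) = - 5266 \left(\frac{187}{25749} + 97\right) = \left(-5266\right) \frac{2497840}{25749} = - \frac{13153625440}{25749}$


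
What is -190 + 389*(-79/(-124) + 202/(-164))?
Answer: -2141907/5084 ≈ -421.30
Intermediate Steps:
-190 + 389*(-79/(-124) + 202/(-164)) = -190 + 389*(-79*(-1/124) + 202*(-1/164)) = -190 + 389*(79/124 - 101/82) = -190 + 389*(-3023/5084) = -190 - 1175947/5084 = -2141907/5084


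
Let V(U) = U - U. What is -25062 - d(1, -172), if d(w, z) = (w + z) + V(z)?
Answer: -24891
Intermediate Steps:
V(U) = 0
d(w, z) = w + z (d(w, z) = (w + z) + 0 = w + z)
-25062 - d(1, -172) = -25062 - (1 - 172) = -25062 - 1*(-171) = -25062 + 171 = -24891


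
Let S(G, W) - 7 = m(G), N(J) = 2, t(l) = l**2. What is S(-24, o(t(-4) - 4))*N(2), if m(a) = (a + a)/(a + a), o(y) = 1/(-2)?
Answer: 16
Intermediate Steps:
o(y) = -1/2
m(a) = 1 (m(a) = (2*a)/((2*a)) = (2*a)*(1/(2*a)) = 1)
S(G, W) = 8 (S(G, W) = 7 + 1 = 8)
S(-24, o(t(-4) - 4))*N(2) = 8*2 = 16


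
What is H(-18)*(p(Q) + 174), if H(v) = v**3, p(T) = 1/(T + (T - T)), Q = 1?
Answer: -1020600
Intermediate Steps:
p(T) = 1/T (p(T) = 1/(T + 0) = 1/T)
H(-18)*(p(Q) + 174) = (-18)**3*(1/1 + 174) = -5832*(1 + 174) = -5832*175 = -1020600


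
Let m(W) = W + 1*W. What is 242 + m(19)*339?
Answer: 13124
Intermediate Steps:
m(W) = 2*W (m(W) = W + W = 2*W)
242 + m(19)*339 = 242 + (2*19)*339 = 242 + 38*339 = 242 + 12882 = 13124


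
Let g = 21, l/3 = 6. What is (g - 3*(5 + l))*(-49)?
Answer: 2352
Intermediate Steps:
l = 18 (l = 3*6 = 18)
(g - 3*(5 + l))*(-49) = (21 - 3*(5 + 18))*(-49) = (21 - 3*23)*(-49) = (21 - 69)*(-49) = -48*(-49) = 2352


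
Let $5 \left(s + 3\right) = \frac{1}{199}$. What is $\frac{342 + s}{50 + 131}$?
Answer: $\frac{337306}{180095} \approx 1.8729$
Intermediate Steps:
$s = - \frac{2984}{995}$ ($s = -3 + \frac{1}{5 \cdot 199} = -3 + \frac{1}{5} \cdot \frac{1}{199} = -3 + \frac{1}{995} = - \frac{2984}{995} \approx -2.999$)
$\frac{342 + s}{50 + 131} = \frac{342 - \frac{2984}{995}}{50 + 131} = \frac{337306}{995 \cdot 181} = \frac{337306}{995} \cdot \frac{1}{181} = \frac{337306}{180095}$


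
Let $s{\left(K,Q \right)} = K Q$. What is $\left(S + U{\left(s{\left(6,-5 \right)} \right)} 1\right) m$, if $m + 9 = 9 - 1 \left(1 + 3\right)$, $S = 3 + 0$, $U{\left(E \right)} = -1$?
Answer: $-8$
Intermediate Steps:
$S = 3$
$m = -4$ ($m = -9 + \left(9 - 1 \left(1 + 3\right)\right) = -9 + \left(9 - 1 \cdot 4\right) = -9 + \left(9 - 4\right) = -9 + 5 = -4$)
$\left(S + U{\left(s{\left(6,-5 \right)} \right)} 1\right) m = \left(3 - 1\right) \left(-4\right) = 2 \left(-4\right) = -8$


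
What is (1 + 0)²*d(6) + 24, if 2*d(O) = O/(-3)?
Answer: 23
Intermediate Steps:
d(O) = -O/6 (d(O) = (O/(-3))/2 = (O*(-⅓))/2 = (-O/3)/2 = -O/6)
(1 + 0)²*d(6) + 24 = (1 + 0)²*(-⅙*6) + 24 = 1²*(-1) + 24 = 1*(-1) + 24 = -1 + 24 = 23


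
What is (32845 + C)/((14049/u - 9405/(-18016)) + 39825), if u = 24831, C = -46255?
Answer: -666559391040/1979601256171 ≈ -0.33671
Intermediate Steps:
(32845 + C)/((14049/u - 9405/(-18016)) + 39825) = (32845 - 46255)/((14049/24831 - 9405/(-18016)) + 39825) = -13410/((14049*(1/24831) - 9405*(-1/18016)) + 39825) = -13410/((1561/2759 + 9405/18016) + 39825) = -13410/(54071371/49706144 + 39825) = -13410/1979601256171/49706144 = -13410*49706144/1979601256171 = -666559391040/1979601256171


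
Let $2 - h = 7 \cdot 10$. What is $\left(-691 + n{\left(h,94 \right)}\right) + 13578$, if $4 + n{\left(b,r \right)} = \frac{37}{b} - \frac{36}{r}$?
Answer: $\frac{41171105}{3196} \approx 12882.0$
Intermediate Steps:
$h = -68$ ($h = 2 - 7 \cdot 10 = 2 - 70 = -68$)
$n{\left(b,r \right)} = -4 - \frac{36}{r} + \frac{37}{b}$ ($n{\left(b,r \right)} = -4 - \left(- \frac{37}{b} + \frac{36}{r}\right) = -4 - \frac{36}{r} + \frac{37}{b}$)
$\left(-691 + n{\left(h,94 \right)}\right) + 13578 = \left(-691 - \left(4 + \frac{18}{47} + \frac{37}{68}\right)\right) + 13578 = \left(-691 - \frac{15747}{3196}\right) + 13578 = - \frac{2224183}{3196} + 13578 = \frac{41171105}{3196}$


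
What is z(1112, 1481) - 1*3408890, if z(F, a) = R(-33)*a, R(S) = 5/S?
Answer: -112500775/33 ≈ -3.4091e+6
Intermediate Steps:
z(F, a) = -5*a/33 (z(F, a) = (5/(-33))*a = (5*(-1/33))*a = -5*a/33)
z(1112, 1481) - 1*3408890 = -5/33*1481 - 1*3408890 = -7405/33 - 3408890 = -112500775/33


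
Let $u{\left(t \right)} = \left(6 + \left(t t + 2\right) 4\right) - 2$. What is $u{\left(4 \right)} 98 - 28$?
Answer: $7420$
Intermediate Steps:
$u{\left(t \right)} = 12 + 4 t^{2}$ ($u{\left(t \right)} = \left(6 + \left(t^{2} + 2\right) 4\right) - 2 = \left(6 + \left(2 + t^{2}\right) 4\right) - 2 = \left(6 + \left(8 + 4 t^{2}\right)\right) - 2 = \left(14 + 4 t^{2}\right) - 2 = 12 + 4 t^{2}$)
$u{\left(4 \right)} 98 - 28 = \left(12 + 4 \cdot 4^{2}\right) 98 - 28 = \left(12 + 4 \cdot 16\right) 98 - 28 = \left(12 + 64\right) 98 - 28 = 76 \cdot 98 - 28 = 7448 - 28 = 7420$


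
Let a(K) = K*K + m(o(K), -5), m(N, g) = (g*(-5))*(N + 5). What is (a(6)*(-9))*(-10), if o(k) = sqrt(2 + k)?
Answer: 14490 + 4500*sqrt(2) ≈ 20854.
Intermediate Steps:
m(N, g) = -5*g*(5 + N) (m(N, g) = (-5*g)*(5 + N) = -5*g*(5 + N))
a(K) = 125 + K**2 + 25*sqrt(2 + K) (a(K) = K*K - 5*(-5)*(5 + sqrt(2 + K)) = K**2 + (125 + 25*sqrt(2 + K)) = 125 + K**2 + 25*sqrt(2 + K))
(a(6)*(-9))*(-10) = ((125 + 6**2 + 25*sqrt(2 + 6))*(-9))*(-10) = ((125 + 36 + 25*sqrt(8))*(-9))*(-10) = ((125 + 36 + 25*(2*sqrt(2)))*(-9))*(-10) = ((125 + 36 + 50*sqrt(2))*(-9))*(-10) = ((161 + 50*sqrt(2))*(-9))*(-10) = (-1449 - 450*sqrt(2))*(-10) = 14490 + 4500*sqrt(2)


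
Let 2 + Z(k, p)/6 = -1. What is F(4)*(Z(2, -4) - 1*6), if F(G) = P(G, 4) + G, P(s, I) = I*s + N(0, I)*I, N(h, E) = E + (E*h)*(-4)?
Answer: -864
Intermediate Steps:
Z(k, p) = -18 (Z(k, p) = -12 + 6*(-1) = -12 - 6 = -18)
N(h, E) = E - 4*E*h
P(s, I) = I**2 + I*s (P(s, I) = I*s + (I*(1 - 4*0))*I = I*s + (I*(1 + 0))*I = I*s + (I*1)*I = I*s + I*I = I*s + I**2 = I**2 + I*s)
F(G) = 16 + 5*G (F(G) = 4*(4 + G) + G = (16 + 4*G) + G = 16 + 5*G)
F(4)*(Z(2, -4) - 1*6) = (16 + 5*4)*(-18 - 1*6) = (16 + 20)*(-18 - 6) = 36*(-24) = -864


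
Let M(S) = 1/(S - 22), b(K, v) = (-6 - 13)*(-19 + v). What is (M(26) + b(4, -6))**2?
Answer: 3613801/16 ≈ 2.2586e+5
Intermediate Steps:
b(K, v) = 361 - 19*v (b(K, v) = -19*(-19 + v) = 361 - 19*v)
M(S) = 1/(-22 + S)
(M(26) + b(4, -6))**2 = (1/(-22 + 26) + (361 - 19*(-6)))**2 = (1/4 + (361 + 114))**2 = (1/4 + 475)**2 = (1901/4)**2 = 3613801/16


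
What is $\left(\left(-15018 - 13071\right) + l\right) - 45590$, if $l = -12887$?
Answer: $-86566$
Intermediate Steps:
$\left(\left(-15018 - 13071\right) + l\right) - 45590 = \left(\left(-15018 - 13071\right) - 12887\right) - 45590 = \left(-28089 - 12887\right) - 45590 = -40976 - 45590 = -86566$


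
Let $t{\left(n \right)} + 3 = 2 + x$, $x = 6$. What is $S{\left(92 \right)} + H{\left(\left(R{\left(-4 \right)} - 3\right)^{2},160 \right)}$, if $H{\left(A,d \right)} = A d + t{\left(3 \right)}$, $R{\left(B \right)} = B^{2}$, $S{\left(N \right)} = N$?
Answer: $27137$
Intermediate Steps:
$t{\left(n \right)} = 5$ ($t{\left(n \right)} = -3 + \left(2 + 6\right) = -3 + 8 = 5$)
$H{\left(A,d \right)} = 5 + A d$ ($H{\left(A,d \right)} = A d + 5 = 5 + A d$)
$S{\left(92 \right)} + H{\left(\left(R{\left(-4 \right)} - 3\right)^{2},160 \right)} = 92 + \left(5 + \left(\left(-4\right)^{2} - 3\right)^{2} \cdot 160\right) = 92 + \left(5 + \left(16 - 3\right)^{2} \cdot 160\right) = 92 + \left(5 + 13^{2} \cdot 160\right) = 92 + \left(5 + 169 \cdot 160\right) = 92 + \left(5 + 27040\right) = 92 + 27045 = 27137$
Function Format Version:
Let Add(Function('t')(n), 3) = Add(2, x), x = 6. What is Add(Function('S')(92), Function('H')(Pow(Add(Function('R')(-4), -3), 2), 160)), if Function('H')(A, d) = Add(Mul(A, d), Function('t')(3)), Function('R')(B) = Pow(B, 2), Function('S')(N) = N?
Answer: 27137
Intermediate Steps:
Function('t')(n) = 5 (Function('t')(n) = Add(-3, Add(2, 6)) = Add(-3, 8) = 5)
Function('H')(A, d) = Add(5, Mul(A, d)) (Function('H')(A, d) = Add(Mul(A, d), 5) = Add(5, Mul(A, d)))
Add(Function('S')(92), Function('H')(Pow(Add(Function('R')(-4), -3), 2), 160)) = Add(92, Add(5, Mul(Pow(Add(Pow(-4, 2), -3), 2), 160))) = Add(92, Add(5, Mul(Pow(Add(16, -3), 2), 160))) = Add(92, Add(5, Mul(Pow(13, 2), 160))) = Add(92, Add(5, Mul(169, 160))) = Add(92, Add(5, 27040)) = Add(92, 27045) = 27137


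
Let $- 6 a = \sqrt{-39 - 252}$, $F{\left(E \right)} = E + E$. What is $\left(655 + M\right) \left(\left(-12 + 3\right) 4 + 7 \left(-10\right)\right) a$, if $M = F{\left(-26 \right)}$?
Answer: $10653 i \sqrt{291} \approx 1.8173 \cdot 10^{5} i$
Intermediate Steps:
$F{\left(E \right)} = 2 E$
$M = -52$ ($M = 2 \left(-26\right) = -52$)
$a = - \frac{i \sqrt{291}}{6}$ ($a = - \frac{\sqrt{-39 - 252}}{6} = - \frac{\sqrt{-291}}{6} = - \frac{i \sqrt{291}}{6} \approx - 2.8431 i$)
$\left(655 + M\right) \left(\left(-12 + 3\right) 4 + 7 \left(-10\right)\right) a = \left(655 - 52\right) \left(\left(-12 + 3\right) 4 + 7 \left(-10\right)\right) \left(- \frac{i \sqrt{291}}{6}\right) = 603 \left(\left(-9\right) 4 - 70\right) \left(- \frac{i \sqrt{291}}{6}\right) = 603 \left(-36 - 70\right) \left(- \frac{i \sqrt{291}}{6}\right) = 603 \left(-106\right) \left(- \frac{i \sqrt{291}}{6}\right) = - 63918 \left(- \frac{i \sqrt{291}}{6}\right) = 10653 i \sqrt{291}$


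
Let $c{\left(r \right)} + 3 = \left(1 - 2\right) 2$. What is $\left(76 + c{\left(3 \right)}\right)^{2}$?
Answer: $5041$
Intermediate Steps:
$c{\left(r \right)} = -5$ ($c{\left(r \right)} = -3 + \left(1 - 2\right) 2 = -3 - 2 = -5$)
$\left(76 + c{\left(3 \right)}\right)^{2} = \left(76 - 5\right)^{2} = 71^{2} = 5041$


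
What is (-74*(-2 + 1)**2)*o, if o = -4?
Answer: 296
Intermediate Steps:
(-74*(-2 + 1)**2)*o = -74*(-2 + 1)**2*(-4) = -74*(-1)**2*(-4) = -74*1*(-4) = -74*(-4) = 296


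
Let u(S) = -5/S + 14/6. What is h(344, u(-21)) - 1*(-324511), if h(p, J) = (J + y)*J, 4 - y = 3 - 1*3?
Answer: 15901867/49 ≈ 3.2453e+5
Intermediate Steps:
y = 4 (y = 4 - (3 - 1*3) = 4 - (3 - 3) = 4 - 1*0 = 4 + 0 = 4)
u(S) = 7/3 - 5/S (u(S) = -5/S + 14*(1/6) = -5/S + 7/3 = 7/3 - 5/S)
h(p, J) = J*(4 + J) (h(p, J) = (J + 4)*J = (4 + J)*J = J*(4 + J))
h(344, u(-21)) - 1*(-324511) = (7/3 - 5/(-21))*(4 + (7/3 - 5/(-21))) - 1*(-324511) = (7/3 - 5*(-1/21))*(4 + (7/3 - 5*(-1/21))) + 324511 = (7/3 + 5/21)*(4 + (7/3 + 5/21)) + 324511 = 18*(4 + 18/7)/7 + 324511 = (18/7)*(46/7) + 324511 = 828/49 + 324511 = 15901867/49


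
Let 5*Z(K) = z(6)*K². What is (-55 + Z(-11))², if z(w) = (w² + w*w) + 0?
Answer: 71182969/25 ≈ 2.8473e+6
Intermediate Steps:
z(w) = 2*w² (z(w) = (w² + w²) + 0 = 2*w² + 0 = 2*w²)
Z(K) = 72*K²/5 (Z(K) = ((2*6²)*K²)/5 = ((2*36)*K²)/5 = (72*K²)/5 = 72*K²/5)
(-55 + Z(-11))² = (-55 + (72/5)*(-11)²)² = (-55 + (72/5)*121)² = (-55 + 8712/5)² = (8437/5)² = 71182969/25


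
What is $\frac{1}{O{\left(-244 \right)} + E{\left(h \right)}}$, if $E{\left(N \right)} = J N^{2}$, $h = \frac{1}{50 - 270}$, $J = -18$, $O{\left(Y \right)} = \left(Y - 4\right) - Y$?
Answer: $- \frac{24200}{96809} \approx -0.24998$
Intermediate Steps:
$O{\left(Y \right)} = -4$ ($O{\left(Y \right)} = \left(-4 + Y\right) - Y = -4$)
$h = - \frac{1}{220}$ ($h = \frac{1}{-220} = - \frac{1}{220} \approx -0.0045455$)
$E{\left(N \right)} = - 18 N^{2}$
$\frac{1}{O{\left(-244 \right)} + E{\left(h \right)}} = \frac{1}{-4 - 18 \left(- \frac{1}{220}\right)^{2}} = \frac{1}{-4 - \frac{9}{24200}} = \frac{1}{- \frac{96809}{24200}} = - \frac{24200}{96809}$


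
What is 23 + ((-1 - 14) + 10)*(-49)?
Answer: 268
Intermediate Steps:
23 + ((-1 - 14) + 10)*(-49) = 23 + (-15 + 10)*(-49) = 23 - 5*(-49) = 23 + 245 = 268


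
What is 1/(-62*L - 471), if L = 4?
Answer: -1/719 ≈ -0.0013908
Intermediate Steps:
1/(-62*L - 471) = 1/(-62*4 - 471) = 1/(-1*248 - 471) = 1/(-248 - 471) = 1/(-719) = -1/719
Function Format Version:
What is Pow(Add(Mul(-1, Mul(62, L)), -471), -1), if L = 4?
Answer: Rational(-1, 719) ≈ -0.0013908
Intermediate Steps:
Pow(Add(Mul(-1, Mul(62, L)), -471), -1) = Pow(Add(Mul(-1, Mul(62, 4)), -471), -1) = Pow(Add(Mul(-1, 248), -471), -1) = Pow(Add(-248, -471), -1) = Pow(-719, -1) = Rational(-1, 719)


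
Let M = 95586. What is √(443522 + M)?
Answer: 2*√134777 ≈ 734.24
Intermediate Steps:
√(443522 + M) = √(443522 + 95586) = √539108 = 2*√134777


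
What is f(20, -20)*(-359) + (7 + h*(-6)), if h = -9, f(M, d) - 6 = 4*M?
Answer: -30813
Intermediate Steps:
f(M, d) = 6 + 4*M
f(20, -20)*(-359) + (7 + h*(-6)) = (6 + 4*20)*(-359) + (7 - 9*(-6)) = (6 + 80)*(-359) + (7 + 54) = 86*(-359) + 61 = -30874 + 61 = -30813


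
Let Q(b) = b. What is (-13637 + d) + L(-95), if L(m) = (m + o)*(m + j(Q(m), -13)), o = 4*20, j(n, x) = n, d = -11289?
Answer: -22076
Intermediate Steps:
o = 80
L(m) = 2*m*(80 + m) (L(m) = (m + 80)*(m + m) = (80 + m)*(2*m) = 2*m*(80 + m))
(-13637 + d) + L(-95) = (-13637 - 11289) + 2*(-95)*(80 - 95) = -24926 + 2*(-95)*(-15) = -24926 + 2850 = -22076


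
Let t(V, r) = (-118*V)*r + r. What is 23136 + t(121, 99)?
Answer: -1390287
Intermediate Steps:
t(V, r) = r - 118*V*r (t(V, r) = -118*V*r + r = r - 118*V*r)
23136 + t(121, 99) = 23136 + 99*(1 - 118*121) = 23136 + 99*(1 - 14278) = 23136 + 99*(-14277) = 23136 - 1413423 = -1390287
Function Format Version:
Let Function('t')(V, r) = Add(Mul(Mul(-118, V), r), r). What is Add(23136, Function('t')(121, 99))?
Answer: -1390287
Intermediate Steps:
Function('t')(V, r) = Add(r, Mul(-118, V, r)) (Function('t')(V, r) = Add(Mul(-118, V, r), r) = Add(r, Mul(-118, V, r)))
Add(23136, Function('t')(121, 99)) = Add(23136, Mul(99, Add(1, Mul(-118, 121)))) = Add(23136, Mul(99, Add(1, -14278))) = Add(23136, Mul(99, -14277)) = Add(23136, -1413423) = -1390287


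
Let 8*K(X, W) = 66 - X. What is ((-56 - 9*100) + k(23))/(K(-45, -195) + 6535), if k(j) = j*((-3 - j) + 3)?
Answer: -11880/52391 ≈ -0.22676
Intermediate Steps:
K(X, W) = 33/4 - X/8 (K(X, W) = (66 - X)/8 = 33/4 - X/8)
k(j) = -j² (k(j) = j*(-j) = -j²)
((-56 - 9*100) + k(23))/(K(-45, -195) + 6535) = ((-56 - 9*100) - 1*23²)/((33/4 - ⅛*(-45)) + 6535) = ((-56 - 900) - 1*529)/((33/4 + 45/8) + 6535) = (-956 - 529)/(111/8 + 6535) = -1485/52391/8 = -1485*8/52391 = -11880/52391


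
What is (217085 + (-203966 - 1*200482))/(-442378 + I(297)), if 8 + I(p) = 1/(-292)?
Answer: 54709996/129176713 ≈ 0.42353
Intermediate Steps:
I(p) = -2337/292 (I(p) = -8 + 1/(-292) = -8 - 1/292 = -2337/292)
(217085 + (-203966 - 1*200482))/(-442378 + I(297)) = (217085 + (-203966 - 1*200482))/(-442378 - 2337/292) = (217085 + (-203966 - 200482))/(-129176713/292) = (217085 - 404448)*(-292/129176713) = -187363*(-292/129176713) = 54709996/129176713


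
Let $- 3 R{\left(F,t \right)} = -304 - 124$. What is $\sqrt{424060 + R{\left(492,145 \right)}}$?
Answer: $\frac{4 \sqrt{238614}}{3} \approx 651.31$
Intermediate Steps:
$R{\left(F,t \right)} = \frac{428}{3}$ ($R{\left(F,t \right)} = - \frac{-304 - 124}{3} = \left(- \frac{1}{3}\right) \left(-428\right) = \frac{428}{3}$)
$\sqrt{424060 + R{\left(492,145 \right)}} = \sqrt{424060 + \frac{428}{3}} = \sqrt{\frac{1272608}{3}} = \frac{4 \sqrt{238614}}{3}$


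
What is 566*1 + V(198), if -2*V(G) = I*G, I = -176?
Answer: 17990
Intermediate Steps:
V(G) = 88*G (V(G) = -(-88)*G = 88*G)
566*1 + V(198) = 566*1 + 88*198 = 566 + 17424 = 17990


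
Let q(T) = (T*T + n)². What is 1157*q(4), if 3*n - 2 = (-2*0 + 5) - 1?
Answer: 374868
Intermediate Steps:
n = 2 (n = ⅔ + ((-2*0 + 5) - 1)/3 = ⅔ + ((0 + 5) - 1)/3 = ⅔ + (5 - 1)/3 = ⅔ + (⅓)*4 = ⅔ + 4/3 = 2)
q(T) = (2 + T²)² (q(T) = (T*T + 2)² = (T² + 2)² = (2 + T²)²)
1157*q(4) = 1157*(2 + 4²)² = 1157*(2 + 16)² = 1157*18² = 1157*324 = 374868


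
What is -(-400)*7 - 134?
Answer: 2666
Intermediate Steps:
-(-400)*7 - 134 = -40*(-70) - 134 = 2800 - 134 = 2666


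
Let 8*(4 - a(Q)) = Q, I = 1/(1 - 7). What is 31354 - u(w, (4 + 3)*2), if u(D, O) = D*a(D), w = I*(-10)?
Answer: 2257033/72 ≈ 31348.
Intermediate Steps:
I = -⅙ (I = 1/(-6) = -⅙ ≈ -0.16667)
a(Q) = 4 - Q/8
w = 5/3 (w = -⅙*(-10) = 5/3 ≈ 1.6667)
u(D, O) = D*(4 - D/8)
31354 - u(w, (4 + 3)*2) = 31354 - 5*(32 - 1*5/3)/(8*3) = 31354 - 5*(32 - 5/3)/(8*3) = 31354 - 5*91/(8*3*3) = 31354 - 1*455/72 = 31354 - 455/72 = 2257033/72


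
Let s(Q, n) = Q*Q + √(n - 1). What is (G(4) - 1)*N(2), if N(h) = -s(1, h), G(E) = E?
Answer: -6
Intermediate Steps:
s(Q, n) = Q² + √(-1 + n)
N(h) = -1 - √(-1 + h) (N(h) = -(1² + √(-1 + h)) = -(1 + √(-1 + h)) = -1 - √(-1 + h))
(G(4) - 1)*N(2) = (4 - 1)*(-1 - √(-1 + 2)) = 3*(-1 - √1) = 3*(-1 - 1*1) = 3*(-1 - 1) = 3*(-2) = -6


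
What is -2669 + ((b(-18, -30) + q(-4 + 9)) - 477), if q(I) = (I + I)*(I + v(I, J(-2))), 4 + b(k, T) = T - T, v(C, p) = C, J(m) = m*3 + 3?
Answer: -3050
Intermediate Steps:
J(m) = 3 + 3*m (J(m) = 3*m + 3 = 3 + 3*m)
b(k, T) = -4 (b(k, T) = -4 + (T - T) = -4 + 0 = -4)
q(I) = 4*I**2 (q(I) = (I + I)*(I + I) = (2*I)*(2*I) = 4*I**2)
-2669 + ((b(-18, -30) + q(-4 + 9)) - 477) = -2669 + ((-4 + 4*(-4 + 9)**2) - 477) = -2669 + ((-4 + 4*5**2) - 477) = -2669 + ((-4 + 4*25) - 477) = -2669 + ((-4 + 100) - 477) = -2669 + (96 - 477) = -2669 - 381 = -3050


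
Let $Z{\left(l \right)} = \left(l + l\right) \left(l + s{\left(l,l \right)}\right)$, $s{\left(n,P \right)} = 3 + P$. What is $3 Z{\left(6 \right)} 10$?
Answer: $5400$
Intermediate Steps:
$Z{\left(l \right)} = 2 l \left(3 + 2 l\right)$ ($Z{\left(l \right)} = \left(l + l\right) \left(l + \left(3 + l\right)\right) = 2 l \left(3 + 2 l\right)$)
$3 Z{\left(6 \right)} 10 = 3 \cdot 2 \cdot 6 \left(3 + 2 \cdot 6\right) 10 = 3 \cdot 2 \cdot 6 \left(3 + 12\right) 10 = 3 \cdot 2 \cdot 6 \cdot 15 \cdot 10 = 3 \cdot 180 \cdot 10 = 540 \cdot 10 = 5400$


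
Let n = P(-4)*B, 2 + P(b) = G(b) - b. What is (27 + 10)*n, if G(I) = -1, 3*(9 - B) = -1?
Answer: 1036/3 ≈ 345.33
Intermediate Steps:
B = 28/3 (B = 9 - ⅓*(-1) = 9 + ⅓ = 28/3 ≈ 9.3333)
P(b) = -3 - b (P(b) = -2 + (-1 - b) = -3 - b)
n = 28/3 (n = (-3 - 1*(-4))*(28/3) = (-3 + 4)*(28/3) = 1*(28/3) = 28/3 ≈ 9.3333)
(27 + 10)*n = (27 + 10)*(28/3) = 37*(28/3) = 1036/3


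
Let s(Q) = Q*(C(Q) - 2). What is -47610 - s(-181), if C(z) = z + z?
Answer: -113494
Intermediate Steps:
C(z) = 2*z
s(Q) = Q*(-2 + 2*Q) (s(Q) = Q*(2*Q - 2) = Q*(-2 + 2*Q))
-47610 - s(-181) = -47610 - 2*(-181)*(-1 - 181) = -47610 - 2*(-181)*(-182) = -47610 - 1*65884 = -47610 - 65884 = -113494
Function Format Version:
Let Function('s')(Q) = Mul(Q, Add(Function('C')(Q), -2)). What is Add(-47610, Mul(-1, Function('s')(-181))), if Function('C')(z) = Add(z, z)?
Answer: -113494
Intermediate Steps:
Function('C')(z) = Mul(2, z)
Function('s')(Q) = Mul(Q, Add(-2, Mul(2, Q))) (Function('s')(Q) = Mul(Q, Add(Mul(2, Q), -2)) = Mul(Q, Add(-2, Mul(2, Q))))
Add(-47610, Mul(-1, Function('s')(-181))) = Add(-47610, Mul(-1, Mul(2, -181, Add(-1, -181)))) = Add(-47610, Mul(-1, Mul(2, -181, -182))) = Add(-47610, Mul(-1, 65884)) = Add(-47610, -65884) = -113494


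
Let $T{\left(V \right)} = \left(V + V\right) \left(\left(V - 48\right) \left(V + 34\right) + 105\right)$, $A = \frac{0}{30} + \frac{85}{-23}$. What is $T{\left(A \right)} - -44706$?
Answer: $\frac{675379862}{12167} \approx 55509.0$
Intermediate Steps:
$A = - \frac{85}{23}$ ($A = 0 \cdot \frac{1}{30} + 85 \left(- \frac{1}{23}\right) = 0 - \frac{85}{23} = - \frac{85}{23} \approx -3.6957$)
$T{\left(V \right)} = 2 V \left(105 + \left(-48 + V\right) \left(34 + V\right)\right)$ ($T{\left(V \right)} = 2 V \left(\left(-48 + V\right) \left(34 + V\right) + 105\right) = 2 V \left(105 + \left(-48 + V\right) \left(34 + V\right)\right)$)
$T{\left(A \right)} - -44706 = 2 \left(- \frac{85}{23}\right) \left(-1527 + \left(- \frac{85}{23}\right)^{2} - - \frac{1190}{23}\right) - -44706 = 2 \left(- \frac{85}{23}\right) \left(-1527 + \frac{7225}{529} + \frac{1190}{23}\right) + 44706 = 2 \left(- \frac{85}{23}\right) \left(- \frac{773188}{529}\right) + 44706 = \frac{131441960}{12167} + 44706 = \frac{675379862}{12167}$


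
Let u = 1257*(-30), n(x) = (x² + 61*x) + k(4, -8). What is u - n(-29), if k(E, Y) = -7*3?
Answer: -36761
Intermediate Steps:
k(E, Y) = -21
n(x) = -21 + x² + 61*x (n(x) = (x² + 61*x) - 21 = -21 + x² + 61*x)
u = -37710
u - n(-29) = -37710 - (-21 + (-29)² + 61*(-29)) = -37710 - (-21 + 841 - 1769) = -37710 - 1*(-949) = -37710 + 949 = -36761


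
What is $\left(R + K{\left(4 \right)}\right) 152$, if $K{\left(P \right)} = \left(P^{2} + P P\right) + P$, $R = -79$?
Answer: $-6536$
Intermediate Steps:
$K{\left(P \right)} = P + 2 P^{2}$ ($K{\left(P \right)} = \left(P^{2} + P^{2}\right) + P = 2 P^{2} + P = P + 2 P^{2}$)
$\left(R + K{\left(4 \right)}\right) 152 = \left(-79 + 4 \left(1 + 2 \cdot 4\right)\right) 152 = \left(-79 + 4 \left(1 + 8\right)\right) 152 = \left(-79 + 4 \cdot 9\right) 152 = \left(-79 + 36\right) 152 = \left(-43\right) 152 = -6536$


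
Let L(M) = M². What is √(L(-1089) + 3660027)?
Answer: 2*√1211487 ≈ 2201.4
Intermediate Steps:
√(L(-1089) + 3660027) = √((-1089)² + 3660027) = √(1185921 + 3660027) = √4845948 = 2*√1211487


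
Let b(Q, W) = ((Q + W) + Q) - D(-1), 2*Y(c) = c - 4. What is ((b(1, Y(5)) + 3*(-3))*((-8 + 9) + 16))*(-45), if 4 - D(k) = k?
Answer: 17595/2 ≈ 8797.5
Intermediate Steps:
Y(c) = -2 + c/2 (Y(c) = (c - 4)/2 = (-4 + c)/2 = -2 + c/2)
D(k) = 4 - k
b(Q, W) = -5 + W + 2*Q (b(Q, W) = ((Q + W) + Q) - (4 - 1*(-1)) = (W + 2*Q) - (4 + 1) = (W + 2*Q) - 1*5 = (W + 2*Q) - 5 = -5 + W + 2*Q)
((b(1, Y(5)) + 3*(-3))*((-8 + 9) + 16))*(-45) = (((-5 + (-2 + (1/2)*5) + 2*1) + 3*(-3))*((-8 + 9) + 16))*(-45) = (((-5 + (-2 + 5/2) + 2) - 9)*(1 + 16))*(-45) = (((-5 + 1/2 + 2) - 9)*17)*(-45) = ((-5/2 - 9)*17)*(-45) = -23/2*17*(-45) = -391/2*(-45) = 17595/2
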